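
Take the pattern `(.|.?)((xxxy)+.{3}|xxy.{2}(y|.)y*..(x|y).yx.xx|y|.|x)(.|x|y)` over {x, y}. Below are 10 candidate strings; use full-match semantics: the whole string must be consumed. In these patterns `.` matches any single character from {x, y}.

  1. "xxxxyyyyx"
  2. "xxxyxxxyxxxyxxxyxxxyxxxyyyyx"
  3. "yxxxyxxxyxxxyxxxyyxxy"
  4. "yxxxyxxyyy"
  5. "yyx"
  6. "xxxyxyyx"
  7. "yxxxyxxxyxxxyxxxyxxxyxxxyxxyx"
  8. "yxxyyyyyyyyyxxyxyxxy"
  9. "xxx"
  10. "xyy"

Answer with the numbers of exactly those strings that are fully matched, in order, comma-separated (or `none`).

1 → match
2 → match
3 → match
4 → no match
5 → match
6 → match
7 → match
8 → match
9 → match
10 → match

1, 2, 3, 5, 6, 7, 8, 9, 10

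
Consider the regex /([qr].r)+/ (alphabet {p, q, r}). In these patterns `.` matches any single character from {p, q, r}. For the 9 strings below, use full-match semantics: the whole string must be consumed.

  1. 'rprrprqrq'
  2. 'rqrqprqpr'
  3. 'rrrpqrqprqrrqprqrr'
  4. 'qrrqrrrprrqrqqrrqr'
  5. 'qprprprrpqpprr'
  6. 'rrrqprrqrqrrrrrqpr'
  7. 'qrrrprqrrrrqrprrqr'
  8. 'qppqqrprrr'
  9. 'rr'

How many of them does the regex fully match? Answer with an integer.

3

1 → no match — must end with 'r'
2 → match
3 → no match
4 → match
5 → no match
6 → match
7 → no match
8 → no match
9 → no match
Total matched: 3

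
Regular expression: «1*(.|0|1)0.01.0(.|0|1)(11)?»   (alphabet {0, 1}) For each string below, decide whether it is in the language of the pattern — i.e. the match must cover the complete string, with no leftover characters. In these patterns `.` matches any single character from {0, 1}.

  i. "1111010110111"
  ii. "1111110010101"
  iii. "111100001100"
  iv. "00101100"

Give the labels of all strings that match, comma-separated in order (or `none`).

i, iii, iv

i → match
ii → no match
iii. "111100001100" → match
iv. "00101100" → match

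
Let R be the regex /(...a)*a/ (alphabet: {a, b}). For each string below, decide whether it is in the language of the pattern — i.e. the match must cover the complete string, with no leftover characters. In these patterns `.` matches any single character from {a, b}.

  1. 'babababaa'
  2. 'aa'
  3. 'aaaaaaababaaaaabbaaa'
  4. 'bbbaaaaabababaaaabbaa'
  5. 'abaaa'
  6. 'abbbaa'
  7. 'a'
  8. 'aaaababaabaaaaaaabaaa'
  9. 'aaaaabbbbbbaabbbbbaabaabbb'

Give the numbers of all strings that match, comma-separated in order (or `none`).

1, 4, 5, 7, 8

1. 'babababaa' → match
2. 'aa' → no match
3 → no match
4 → match
5. 'abaaa' → match
6. 'abbbaa' → no match
7. 'a' → match
8 → match
9 → no match — must end with 'a'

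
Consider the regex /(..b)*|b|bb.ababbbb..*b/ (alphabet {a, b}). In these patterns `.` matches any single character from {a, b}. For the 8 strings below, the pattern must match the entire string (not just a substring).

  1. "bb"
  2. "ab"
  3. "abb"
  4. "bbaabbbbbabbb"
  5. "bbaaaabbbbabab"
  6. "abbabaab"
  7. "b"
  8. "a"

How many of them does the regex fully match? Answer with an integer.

2

1 → no match
2 → no match
3 → match
4 → no match
5 → no match
6 → no match
7 → match
8 → no match
Total matched: 2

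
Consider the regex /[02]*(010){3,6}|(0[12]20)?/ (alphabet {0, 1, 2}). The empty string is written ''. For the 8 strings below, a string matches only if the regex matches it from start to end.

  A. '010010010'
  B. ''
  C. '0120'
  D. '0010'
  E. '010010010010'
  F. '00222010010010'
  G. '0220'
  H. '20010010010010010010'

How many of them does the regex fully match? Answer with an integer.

7

A → match
B → match
C → match
D → no match
E → match
F → match
G → match
H → match
Total matched: 7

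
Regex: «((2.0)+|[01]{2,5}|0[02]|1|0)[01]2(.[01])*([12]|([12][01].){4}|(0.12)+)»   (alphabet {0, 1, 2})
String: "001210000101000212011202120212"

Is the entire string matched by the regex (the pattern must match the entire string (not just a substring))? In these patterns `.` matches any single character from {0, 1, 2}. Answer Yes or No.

Yes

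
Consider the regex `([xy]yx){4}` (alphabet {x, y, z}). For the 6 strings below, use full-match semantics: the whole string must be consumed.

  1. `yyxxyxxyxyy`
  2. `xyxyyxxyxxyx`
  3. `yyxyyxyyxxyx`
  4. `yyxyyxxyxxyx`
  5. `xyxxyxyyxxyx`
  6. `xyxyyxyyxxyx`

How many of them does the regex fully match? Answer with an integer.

1. `yyxxyxxyxyy` → no match — must end with `yx`
2. `xyxyyxxyxxyx` → match
3. `yyxyyxyyxxyx` → match
4. `yyxyyxxyxxyx` → match
5. `xyxxyxyyxxyx` → match
6. `xyxyyxyyxxyx` → match
Total matched: 5

5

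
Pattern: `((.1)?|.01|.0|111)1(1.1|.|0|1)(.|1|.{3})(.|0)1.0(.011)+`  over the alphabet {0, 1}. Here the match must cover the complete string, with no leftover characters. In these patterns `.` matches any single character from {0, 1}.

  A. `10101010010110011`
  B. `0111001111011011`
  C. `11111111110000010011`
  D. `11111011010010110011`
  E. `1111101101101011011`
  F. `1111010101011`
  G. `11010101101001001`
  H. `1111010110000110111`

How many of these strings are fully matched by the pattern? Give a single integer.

2

A → match
B → no match
C → no match
D → match
E → no match
F → no match
G → no match — must end with `011`
H → no match — must end with `011`
Total matched: 2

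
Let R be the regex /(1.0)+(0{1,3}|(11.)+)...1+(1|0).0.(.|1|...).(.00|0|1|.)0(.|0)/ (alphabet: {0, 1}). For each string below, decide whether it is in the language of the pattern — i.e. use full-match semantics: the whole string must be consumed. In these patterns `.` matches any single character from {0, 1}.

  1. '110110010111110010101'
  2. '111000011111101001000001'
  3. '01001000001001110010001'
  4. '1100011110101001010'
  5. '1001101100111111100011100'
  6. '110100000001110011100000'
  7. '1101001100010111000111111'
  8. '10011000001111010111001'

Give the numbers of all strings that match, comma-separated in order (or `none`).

1, 5, 6, 8

1 → match
2 → no match
3 → no match — must start with '1'
4 → no match
5 → match
6 → match
7 → no match
8 → match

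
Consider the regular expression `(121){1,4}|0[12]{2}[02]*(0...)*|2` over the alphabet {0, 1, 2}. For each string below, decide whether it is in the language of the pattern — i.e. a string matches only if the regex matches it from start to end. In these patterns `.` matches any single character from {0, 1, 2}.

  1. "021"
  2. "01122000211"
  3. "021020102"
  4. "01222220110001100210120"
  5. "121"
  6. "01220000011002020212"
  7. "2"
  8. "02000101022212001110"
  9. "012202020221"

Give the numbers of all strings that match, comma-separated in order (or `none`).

1 → match
2 → match
3 → match
4 → match
5 → match
6 → match
7 → match
8 → no match
9 → match

1, 2, 3, 4, 5, 6, 7, 9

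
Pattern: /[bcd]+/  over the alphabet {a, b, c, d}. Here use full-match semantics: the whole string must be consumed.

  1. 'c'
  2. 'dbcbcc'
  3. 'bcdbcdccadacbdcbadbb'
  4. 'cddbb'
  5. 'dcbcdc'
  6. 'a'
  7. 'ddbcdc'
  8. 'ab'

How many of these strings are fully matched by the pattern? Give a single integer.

1 → match
2 → match
3 → no match
4 → match
5 → match
6 → no match
7 → match
8 → no match
Total matched: 5

5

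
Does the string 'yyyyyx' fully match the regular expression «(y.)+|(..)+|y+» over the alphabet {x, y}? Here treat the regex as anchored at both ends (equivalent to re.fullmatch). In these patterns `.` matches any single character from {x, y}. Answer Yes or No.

Yes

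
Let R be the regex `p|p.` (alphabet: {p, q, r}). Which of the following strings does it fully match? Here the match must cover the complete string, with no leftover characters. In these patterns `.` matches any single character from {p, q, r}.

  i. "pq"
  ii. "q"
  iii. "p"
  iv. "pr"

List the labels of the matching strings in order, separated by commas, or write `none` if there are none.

i, iii, iv

i → match
ii → no match — must start with "p"
iii → match
iv → match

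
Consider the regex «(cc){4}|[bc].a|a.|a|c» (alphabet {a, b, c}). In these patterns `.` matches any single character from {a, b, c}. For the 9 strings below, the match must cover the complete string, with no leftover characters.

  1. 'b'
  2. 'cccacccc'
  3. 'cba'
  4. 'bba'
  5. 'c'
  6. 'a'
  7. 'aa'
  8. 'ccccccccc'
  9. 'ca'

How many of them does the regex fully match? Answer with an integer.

1 → no match
2 → no match
3 → match
4 → match
5 → match
6 → match
7 → match
8 → no match
9 → no match
Total matched: 5

5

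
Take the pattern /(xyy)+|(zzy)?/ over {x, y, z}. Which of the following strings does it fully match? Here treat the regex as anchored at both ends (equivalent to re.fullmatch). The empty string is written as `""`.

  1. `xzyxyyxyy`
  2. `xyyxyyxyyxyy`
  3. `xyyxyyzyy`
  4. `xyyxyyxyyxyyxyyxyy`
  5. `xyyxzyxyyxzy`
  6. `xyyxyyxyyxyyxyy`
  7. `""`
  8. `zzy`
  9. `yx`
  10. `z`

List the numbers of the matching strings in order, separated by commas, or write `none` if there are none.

1 → no match
2 → match
3 → no match
4 → match
5 → no match
6 → match
7 → match
8 → match
9 → no match
10 → no match

2, 4, 6, 7, 8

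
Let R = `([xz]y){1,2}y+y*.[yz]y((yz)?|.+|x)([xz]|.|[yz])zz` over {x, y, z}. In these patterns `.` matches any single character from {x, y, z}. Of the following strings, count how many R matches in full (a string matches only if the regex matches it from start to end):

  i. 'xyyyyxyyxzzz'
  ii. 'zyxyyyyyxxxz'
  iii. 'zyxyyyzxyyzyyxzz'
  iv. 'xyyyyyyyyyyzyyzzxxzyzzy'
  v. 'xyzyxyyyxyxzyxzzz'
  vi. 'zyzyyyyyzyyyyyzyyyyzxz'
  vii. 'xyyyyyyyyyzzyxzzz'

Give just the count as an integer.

2

i → match
ii → no match — must end with 'zz'
iii → no match
iv → no match — must end with 'zz'
v → no match
vi → no match — must end with 'zz'
vii → match
Total matched: 2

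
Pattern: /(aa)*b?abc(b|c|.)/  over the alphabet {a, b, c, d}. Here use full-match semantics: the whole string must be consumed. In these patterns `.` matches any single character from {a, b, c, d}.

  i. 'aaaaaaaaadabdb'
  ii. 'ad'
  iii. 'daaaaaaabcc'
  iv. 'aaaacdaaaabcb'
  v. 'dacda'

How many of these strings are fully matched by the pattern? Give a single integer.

0

i → no match
ii. 'ad' → no match
iii. 'daaaaaaabcc' → no match
iv → no match
v. 'dacda' → no match
Total matched: 0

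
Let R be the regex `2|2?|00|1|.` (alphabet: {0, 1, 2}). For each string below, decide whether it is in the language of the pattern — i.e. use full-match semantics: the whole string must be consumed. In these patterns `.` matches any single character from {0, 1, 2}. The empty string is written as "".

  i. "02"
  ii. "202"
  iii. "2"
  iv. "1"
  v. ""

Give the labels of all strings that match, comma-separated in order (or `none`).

i → no match
ii → no match
iii → match
iv → match
v → match

iii, iv, v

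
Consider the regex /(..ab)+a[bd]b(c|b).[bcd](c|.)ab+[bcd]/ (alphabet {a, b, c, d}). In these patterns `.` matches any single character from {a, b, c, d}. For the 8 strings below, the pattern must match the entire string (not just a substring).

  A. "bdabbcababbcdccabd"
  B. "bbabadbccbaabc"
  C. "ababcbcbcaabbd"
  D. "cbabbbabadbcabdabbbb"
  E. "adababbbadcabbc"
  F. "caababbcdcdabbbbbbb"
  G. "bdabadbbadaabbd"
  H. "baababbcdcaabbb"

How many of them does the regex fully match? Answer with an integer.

A → match
B → match
C → no match
D → match
E → match
F → match
G → match
H → match
Total matched: 7

7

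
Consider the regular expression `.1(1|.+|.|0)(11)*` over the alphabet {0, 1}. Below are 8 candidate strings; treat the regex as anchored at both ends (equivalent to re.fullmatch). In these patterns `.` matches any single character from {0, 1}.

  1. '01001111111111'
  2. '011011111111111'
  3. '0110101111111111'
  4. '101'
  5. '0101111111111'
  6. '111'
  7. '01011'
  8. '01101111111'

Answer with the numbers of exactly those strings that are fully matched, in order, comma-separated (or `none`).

1 → match
2 → match
3 → match
4 → no match
5 → match
6 → match
7 → match
8 → match

1, 2, 3, 5, 6, 7, 8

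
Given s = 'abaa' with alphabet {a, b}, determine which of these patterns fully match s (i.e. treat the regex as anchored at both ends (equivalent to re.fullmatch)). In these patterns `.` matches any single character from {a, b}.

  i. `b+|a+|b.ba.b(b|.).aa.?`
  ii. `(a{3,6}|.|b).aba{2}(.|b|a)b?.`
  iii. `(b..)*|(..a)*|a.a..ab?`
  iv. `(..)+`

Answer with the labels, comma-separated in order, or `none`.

i → no match
ii → no match
iii → no match
iv → match

iv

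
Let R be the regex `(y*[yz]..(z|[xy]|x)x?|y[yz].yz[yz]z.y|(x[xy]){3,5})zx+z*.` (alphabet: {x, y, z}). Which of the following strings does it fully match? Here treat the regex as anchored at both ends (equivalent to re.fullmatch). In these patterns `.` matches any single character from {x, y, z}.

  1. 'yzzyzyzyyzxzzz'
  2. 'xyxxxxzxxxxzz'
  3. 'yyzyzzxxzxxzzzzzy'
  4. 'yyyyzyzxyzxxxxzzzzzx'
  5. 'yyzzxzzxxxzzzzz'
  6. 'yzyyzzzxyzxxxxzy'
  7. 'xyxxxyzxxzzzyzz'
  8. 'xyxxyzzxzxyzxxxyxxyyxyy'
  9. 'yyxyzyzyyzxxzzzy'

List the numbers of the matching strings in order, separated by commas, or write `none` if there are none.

1, 2, 4, 5, 6, 9

1 → match
2 → match
3 → no match
4 → match
5 → match
6 → match
7 → no match
8 → no match
9 → match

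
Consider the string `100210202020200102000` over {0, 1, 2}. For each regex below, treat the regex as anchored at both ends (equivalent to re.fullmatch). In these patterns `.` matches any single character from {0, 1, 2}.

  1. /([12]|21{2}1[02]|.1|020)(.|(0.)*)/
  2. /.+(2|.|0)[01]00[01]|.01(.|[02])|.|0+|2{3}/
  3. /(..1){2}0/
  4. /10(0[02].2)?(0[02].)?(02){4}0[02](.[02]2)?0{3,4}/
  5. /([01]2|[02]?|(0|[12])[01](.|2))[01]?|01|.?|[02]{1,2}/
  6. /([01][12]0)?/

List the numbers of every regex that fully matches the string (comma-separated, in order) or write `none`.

1 → no match
2 → no match
3 → no match — must end with `10`
4 → match
5 → no match
6 → no match

4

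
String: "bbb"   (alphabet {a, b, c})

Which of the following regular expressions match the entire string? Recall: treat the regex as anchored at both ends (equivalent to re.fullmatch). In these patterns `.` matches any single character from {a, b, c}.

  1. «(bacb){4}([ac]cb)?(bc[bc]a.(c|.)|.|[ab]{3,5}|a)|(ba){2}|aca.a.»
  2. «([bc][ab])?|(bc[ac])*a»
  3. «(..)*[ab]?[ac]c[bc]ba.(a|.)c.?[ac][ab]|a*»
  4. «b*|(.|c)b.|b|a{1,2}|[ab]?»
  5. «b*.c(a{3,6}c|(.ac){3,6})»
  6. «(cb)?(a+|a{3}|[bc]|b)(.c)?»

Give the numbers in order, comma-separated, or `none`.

4

1 → no match
2 → no match
3 → no match
4 → match
5 → no match — must end with "ac"
6 → no match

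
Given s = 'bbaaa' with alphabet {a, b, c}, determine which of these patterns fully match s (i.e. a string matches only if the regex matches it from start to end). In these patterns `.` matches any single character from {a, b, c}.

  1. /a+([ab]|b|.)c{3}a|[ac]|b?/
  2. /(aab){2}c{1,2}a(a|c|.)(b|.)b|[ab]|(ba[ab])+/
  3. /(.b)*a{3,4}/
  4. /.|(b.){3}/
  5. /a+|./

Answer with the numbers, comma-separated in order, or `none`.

1 → no match
2 → no match
3 → match
4 → no match
5 → no match

3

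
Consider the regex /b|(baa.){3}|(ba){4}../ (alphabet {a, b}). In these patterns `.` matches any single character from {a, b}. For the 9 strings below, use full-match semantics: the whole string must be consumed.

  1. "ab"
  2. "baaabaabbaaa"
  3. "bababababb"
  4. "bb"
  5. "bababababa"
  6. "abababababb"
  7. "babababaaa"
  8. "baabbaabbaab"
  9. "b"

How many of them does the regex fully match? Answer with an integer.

1 → no match
2 → match
3 → match
4 → no match
5 → match
6 → no match
7 → match
8 → match
9 → match
Total matched: 6

6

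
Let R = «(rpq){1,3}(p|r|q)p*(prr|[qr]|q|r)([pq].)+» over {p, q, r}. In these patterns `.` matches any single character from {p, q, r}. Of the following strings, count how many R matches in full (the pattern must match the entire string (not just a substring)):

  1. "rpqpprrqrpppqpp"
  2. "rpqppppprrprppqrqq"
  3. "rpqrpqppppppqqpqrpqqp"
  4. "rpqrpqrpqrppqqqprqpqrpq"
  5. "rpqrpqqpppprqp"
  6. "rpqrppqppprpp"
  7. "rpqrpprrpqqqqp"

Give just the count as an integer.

7

1 → match
2 → match
3 → match
4 → match
5 → match
6 → match
7 → match
Total matched: 7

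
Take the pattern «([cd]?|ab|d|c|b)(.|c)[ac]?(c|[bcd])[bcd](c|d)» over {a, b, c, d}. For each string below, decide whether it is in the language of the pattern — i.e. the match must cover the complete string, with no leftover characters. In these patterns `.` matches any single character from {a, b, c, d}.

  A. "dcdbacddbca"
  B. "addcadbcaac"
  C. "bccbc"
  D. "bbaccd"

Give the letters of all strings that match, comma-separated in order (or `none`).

C, D

A. "dcdbacddbca" → no match
B. "addcadbcaac" → no match
C. "bccbc" → match
D. "bbaccd" → match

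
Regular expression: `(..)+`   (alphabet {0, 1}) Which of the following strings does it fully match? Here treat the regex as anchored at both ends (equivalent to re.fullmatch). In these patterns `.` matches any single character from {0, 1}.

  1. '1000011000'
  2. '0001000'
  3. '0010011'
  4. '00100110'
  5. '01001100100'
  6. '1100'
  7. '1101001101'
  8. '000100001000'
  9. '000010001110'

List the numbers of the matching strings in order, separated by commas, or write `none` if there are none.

1 → match
2 → no match
3 → no match
4 → match
5 → no match
6 → match
7 → match
8 → match
9 → match

1, 4, 6, 7, 8, 9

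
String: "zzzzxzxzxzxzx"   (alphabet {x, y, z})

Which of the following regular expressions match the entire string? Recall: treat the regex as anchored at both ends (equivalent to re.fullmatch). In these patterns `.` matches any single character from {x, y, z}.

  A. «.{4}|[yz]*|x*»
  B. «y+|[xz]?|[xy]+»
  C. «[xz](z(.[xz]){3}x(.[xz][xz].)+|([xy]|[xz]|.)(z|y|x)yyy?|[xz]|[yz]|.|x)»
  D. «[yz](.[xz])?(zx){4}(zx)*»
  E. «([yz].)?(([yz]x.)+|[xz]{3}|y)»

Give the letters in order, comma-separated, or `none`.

C, D

A → no match
B → no match
C → match
D → match
E → no match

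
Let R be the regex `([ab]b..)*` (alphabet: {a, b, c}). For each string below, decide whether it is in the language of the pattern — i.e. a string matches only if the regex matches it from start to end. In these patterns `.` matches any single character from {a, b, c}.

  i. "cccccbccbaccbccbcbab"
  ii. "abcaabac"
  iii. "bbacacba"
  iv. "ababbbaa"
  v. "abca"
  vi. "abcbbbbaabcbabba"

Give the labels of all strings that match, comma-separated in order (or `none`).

i → no match
ii → match
iii → no match
iv → match
v → match
vi → match

ii, iv, v, vi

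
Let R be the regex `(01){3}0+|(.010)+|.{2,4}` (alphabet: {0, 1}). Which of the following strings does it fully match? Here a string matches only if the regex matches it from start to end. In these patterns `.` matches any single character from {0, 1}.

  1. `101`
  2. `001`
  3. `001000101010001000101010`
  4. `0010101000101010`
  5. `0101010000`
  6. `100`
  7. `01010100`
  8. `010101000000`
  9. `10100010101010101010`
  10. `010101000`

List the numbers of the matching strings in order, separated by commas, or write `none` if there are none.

1. `101` → match
2. `001` → match
3 → match
4 → match
5. `0101010000` → match
6. `100` → match
7. `01010100` → match
8. `010101000000` → match
9 → match
10. `010101000` → match

1, 2, 3, 4, 5, 6, 7, 8, 9, 10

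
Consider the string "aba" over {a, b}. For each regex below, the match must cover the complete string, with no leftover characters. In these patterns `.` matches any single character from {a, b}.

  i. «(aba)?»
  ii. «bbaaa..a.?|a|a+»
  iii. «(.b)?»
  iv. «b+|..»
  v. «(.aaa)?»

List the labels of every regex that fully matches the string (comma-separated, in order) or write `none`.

i → match
ii → no match
iii → no match
iv → no match
v → no match

i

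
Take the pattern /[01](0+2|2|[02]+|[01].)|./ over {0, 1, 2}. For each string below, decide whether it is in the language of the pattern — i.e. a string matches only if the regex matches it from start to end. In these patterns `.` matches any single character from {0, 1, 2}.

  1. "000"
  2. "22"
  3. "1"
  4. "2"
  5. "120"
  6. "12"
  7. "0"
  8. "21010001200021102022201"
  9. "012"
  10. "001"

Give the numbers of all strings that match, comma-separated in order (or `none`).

1. "000" → match
2. "22" → no match
3. "1" → match
4. "2" → match
5. "120" → match
6. "12" → match
7. "0" → match
8 → no match
9. "012" → match
10. "001" → match

1, 3, 4, 5, 6, 7, 9, 10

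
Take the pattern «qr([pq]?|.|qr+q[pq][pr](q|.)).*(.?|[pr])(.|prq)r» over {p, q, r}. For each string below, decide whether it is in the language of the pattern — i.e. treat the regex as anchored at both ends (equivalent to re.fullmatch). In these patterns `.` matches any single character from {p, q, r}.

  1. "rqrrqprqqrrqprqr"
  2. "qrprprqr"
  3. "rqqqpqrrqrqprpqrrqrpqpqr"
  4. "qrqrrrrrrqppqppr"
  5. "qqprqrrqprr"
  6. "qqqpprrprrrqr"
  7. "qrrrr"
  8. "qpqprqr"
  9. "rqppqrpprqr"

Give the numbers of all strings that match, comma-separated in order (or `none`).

2, 4, 7

1 → no match — must start with "qr"
2 → match
3 → no match — must start with "qr"
4 → match
5 → no match — must start with "qr"
6 → no match — must start with "qr"
7 → match
8 → no match — must start with "qr"
9 → no match — must start with "qr"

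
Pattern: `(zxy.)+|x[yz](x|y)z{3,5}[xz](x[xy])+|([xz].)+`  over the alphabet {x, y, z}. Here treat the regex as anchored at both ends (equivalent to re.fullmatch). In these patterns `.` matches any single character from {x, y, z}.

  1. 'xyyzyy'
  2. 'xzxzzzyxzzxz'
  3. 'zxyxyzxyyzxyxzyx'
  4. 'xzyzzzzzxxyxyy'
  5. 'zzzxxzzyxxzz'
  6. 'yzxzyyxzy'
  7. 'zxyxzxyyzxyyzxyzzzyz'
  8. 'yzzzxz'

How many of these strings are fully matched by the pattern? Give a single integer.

1

1 → no match
2 → no match
3 → no match
4 → no match
5 → match
6 → no match
7 → no match
8 → no match
Total matched: 1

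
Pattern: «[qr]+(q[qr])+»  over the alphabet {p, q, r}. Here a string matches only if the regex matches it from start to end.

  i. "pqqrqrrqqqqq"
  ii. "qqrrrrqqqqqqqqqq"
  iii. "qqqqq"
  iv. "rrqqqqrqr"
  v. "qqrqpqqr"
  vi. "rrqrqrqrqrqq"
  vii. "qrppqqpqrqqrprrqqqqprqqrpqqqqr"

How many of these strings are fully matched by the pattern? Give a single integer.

i → no match
ii → match
iii → match
iv → match
v → no match
vi → match
vii → no match
Total matched: 4

4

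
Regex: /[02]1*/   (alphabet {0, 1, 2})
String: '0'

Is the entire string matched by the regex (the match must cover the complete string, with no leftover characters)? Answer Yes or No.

Yes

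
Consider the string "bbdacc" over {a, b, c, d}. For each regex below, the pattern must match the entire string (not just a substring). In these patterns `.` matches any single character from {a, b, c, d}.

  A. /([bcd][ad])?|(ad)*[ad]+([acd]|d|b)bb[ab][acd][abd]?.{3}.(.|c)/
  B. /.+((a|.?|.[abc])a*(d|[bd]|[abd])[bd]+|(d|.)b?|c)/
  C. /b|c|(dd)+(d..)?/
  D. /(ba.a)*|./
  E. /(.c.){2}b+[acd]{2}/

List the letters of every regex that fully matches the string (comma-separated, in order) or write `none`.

B

A → no match
B → match
C → no match
D → no match
E → no match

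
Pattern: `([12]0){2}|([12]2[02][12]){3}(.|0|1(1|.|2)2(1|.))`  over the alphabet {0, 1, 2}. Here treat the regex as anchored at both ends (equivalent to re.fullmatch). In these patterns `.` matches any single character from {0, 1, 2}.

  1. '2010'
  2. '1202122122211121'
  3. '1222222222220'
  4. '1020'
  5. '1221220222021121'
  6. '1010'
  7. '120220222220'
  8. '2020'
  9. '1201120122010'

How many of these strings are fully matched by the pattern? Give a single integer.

1. '2010' → match
2 → match
3 → match
4. '1020' → match
5 → match
6. '1010' → match
7. '120220222220' → no match
8. '2020' → match
9 → match
Total matched: 8

8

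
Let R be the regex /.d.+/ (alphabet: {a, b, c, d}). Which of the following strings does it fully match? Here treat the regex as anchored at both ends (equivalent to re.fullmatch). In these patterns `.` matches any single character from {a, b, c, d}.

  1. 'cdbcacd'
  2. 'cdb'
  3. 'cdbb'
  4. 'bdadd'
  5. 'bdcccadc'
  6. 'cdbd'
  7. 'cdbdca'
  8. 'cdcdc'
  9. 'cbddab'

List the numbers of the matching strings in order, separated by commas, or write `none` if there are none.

1, 2, 3, 4, 5, 6, 7, 8

1 → match
2 → match
3 → match
4 → match
5 → match
6 → match
7 → match
8 → match
9 → no match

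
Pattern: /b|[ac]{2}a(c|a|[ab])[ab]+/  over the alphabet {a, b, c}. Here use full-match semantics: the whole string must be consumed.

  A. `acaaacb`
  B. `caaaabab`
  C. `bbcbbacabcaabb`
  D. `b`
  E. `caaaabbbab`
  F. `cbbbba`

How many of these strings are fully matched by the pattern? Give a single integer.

3

A → no match
B → match
C → no match
D → match
E → match
F → no match
Total matched: 3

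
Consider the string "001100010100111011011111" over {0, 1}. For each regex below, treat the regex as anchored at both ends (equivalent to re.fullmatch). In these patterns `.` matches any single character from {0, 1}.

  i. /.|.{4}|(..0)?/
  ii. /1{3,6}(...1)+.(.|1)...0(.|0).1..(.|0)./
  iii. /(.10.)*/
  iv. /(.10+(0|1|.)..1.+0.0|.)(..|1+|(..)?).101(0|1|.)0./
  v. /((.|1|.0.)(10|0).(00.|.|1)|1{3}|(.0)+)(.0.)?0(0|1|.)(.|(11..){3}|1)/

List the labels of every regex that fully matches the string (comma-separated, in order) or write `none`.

i → no match
ii → no match — must start with "1"
iii → no match
iv → no match
v → match

v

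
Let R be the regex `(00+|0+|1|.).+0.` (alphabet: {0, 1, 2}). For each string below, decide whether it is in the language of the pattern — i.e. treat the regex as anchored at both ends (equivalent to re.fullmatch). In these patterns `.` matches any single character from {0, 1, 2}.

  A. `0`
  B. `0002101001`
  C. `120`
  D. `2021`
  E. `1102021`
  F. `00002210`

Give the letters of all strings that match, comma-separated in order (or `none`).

B

A. `0` → no match
B. `0002101001` → match
C. `120` → no match
D. `2021` → no match
E. `1102021` → no match
F. `00002210` → no match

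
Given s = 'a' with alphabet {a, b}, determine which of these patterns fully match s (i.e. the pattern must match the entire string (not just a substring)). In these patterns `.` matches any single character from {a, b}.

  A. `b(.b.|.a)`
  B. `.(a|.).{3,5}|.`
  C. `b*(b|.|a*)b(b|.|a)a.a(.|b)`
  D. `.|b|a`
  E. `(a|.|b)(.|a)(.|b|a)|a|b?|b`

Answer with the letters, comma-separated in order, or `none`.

A → no match — must start with 'b'
B → match
C → no match
D → match
E → match

B, D, E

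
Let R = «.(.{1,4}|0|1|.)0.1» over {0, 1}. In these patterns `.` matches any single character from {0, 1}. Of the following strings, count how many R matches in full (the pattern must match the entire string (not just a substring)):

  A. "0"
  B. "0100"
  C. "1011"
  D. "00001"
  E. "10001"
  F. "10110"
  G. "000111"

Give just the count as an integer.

2

A → no match — must end with "1"
B → no match — must end with "1"
C → no match
D → match
E → match
F → no match — must end with "1"
G → no match
Total matched: 2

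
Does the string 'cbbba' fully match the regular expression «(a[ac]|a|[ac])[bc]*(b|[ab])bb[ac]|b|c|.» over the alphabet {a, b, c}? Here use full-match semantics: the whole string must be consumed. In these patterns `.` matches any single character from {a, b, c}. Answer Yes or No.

Yes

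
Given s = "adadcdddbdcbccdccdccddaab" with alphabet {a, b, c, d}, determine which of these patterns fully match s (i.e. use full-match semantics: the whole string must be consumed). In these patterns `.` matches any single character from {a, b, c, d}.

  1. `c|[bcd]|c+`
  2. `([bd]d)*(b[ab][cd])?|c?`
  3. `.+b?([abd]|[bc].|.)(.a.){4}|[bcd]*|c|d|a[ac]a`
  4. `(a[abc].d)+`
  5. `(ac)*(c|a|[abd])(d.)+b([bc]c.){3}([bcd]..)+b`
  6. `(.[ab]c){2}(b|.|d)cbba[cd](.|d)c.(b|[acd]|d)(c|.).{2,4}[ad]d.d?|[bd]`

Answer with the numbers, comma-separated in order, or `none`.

5

1 → no match
2 → no match
3 → no match
4 → no match — must end with "d"
5 → match
6 → no match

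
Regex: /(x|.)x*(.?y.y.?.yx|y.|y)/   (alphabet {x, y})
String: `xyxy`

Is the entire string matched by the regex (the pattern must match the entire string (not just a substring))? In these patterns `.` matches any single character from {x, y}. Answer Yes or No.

No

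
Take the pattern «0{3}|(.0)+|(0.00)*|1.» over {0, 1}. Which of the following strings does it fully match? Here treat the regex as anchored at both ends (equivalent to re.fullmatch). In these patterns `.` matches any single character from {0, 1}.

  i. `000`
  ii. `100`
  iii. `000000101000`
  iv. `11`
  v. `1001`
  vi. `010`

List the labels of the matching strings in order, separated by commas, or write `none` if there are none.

i → match
ii → no match
iii → match
iv → match
v → no match
vi → no match

i, iii, iv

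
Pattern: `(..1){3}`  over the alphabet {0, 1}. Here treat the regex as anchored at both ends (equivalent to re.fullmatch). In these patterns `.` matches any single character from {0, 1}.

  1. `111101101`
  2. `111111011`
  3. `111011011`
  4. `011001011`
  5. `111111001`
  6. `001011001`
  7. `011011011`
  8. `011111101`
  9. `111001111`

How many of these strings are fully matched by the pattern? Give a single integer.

9

1 → match
2 → match
3 → match
4 → match
5 → match
6 → match
7 → match
8 → match
9 → match
Total matched: 9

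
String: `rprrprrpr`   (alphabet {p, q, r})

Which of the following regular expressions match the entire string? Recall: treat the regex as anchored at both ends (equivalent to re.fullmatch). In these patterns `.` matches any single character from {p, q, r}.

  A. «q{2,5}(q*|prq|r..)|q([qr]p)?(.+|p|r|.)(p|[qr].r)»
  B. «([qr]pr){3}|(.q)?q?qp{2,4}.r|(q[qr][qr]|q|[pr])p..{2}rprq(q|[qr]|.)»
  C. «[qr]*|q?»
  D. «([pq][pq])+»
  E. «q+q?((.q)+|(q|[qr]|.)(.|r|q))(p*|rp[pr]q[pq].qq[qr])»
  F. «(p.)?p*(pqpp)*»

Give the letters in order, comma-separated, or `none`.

A → no match — must start with `q`
B → match
C → no match
D → no match
E → no match — must start with `q`
F → no match

B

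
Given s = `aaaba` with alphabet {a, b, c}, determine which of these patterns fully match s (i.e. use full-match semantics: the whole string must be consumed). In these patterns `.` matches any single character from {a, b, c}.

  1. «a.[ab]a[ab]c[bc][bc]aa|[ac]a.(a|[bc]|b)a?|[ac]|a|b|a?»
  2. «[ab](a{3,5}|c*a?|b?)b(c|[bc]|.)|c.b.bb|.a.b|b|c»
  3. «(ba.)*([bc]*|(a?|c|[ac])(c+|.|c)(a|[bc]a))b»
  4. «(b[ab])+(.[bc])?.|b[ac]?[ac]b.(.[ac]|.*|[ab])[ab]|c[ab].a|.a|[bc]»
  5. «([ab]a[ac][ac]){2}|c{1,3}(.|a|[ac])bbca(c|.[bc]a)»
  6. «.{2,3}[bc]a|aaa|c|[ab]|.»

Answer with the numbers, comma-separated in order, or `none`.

1 → match
2 → no match
3 → no match — must end with `b`
4 → no match
5 → no match
6 → match

1, 6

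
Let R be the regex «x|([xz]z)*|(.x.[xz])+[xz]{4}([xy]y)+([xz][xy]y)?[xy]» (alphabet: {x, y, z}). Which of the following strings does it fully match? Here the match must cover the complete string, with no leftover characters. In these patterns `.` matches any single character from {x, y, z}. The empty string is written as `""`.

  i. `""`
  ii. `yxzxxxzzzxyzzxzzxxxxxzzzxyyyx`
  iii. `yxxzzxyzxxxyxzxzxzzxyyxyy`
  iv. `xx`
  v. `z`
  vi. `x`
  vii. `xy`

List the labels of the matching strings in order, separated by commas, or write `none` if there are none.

i. `""` → match
ii → match
iii → no match
iv. `xx` → no match
v. `z` → no match
vi. `x` → match
vii. `xy` → no match

i, ii, vi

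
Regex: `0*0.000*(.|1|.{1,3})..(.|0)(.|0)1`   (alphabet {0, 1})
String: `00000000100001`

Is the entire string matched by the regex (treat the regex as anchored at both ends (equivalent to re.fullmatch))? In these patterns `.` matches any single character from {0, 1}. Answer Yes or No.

Yes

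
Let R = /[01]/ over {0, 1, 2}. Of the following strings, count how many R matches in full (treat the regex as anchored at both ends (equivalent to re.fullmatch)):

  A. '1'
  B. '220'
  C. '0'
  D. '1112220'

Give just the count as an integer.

A → match
B → no match
C → match
D → no match
Total matched: 2

2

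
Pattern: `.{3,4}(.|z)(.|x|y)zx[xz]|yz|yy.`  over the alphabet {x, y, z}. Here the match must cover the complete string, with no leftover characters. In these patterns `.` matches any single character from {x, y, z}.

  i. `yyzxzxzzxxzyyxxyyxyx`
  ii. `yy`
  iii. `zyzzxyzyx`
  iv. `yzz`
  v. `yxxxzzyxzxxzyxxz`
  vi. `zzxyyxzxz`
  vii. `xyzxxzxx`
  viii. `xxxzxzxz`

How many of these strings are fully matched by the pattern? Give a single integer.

3

i → no match
ii. `yy` → no match
iii. `zyzzxyzyx` → no match
iv. `yzz` → no match
v → no match
vi. `zzxyyxzxz` → match
vii. `xyzxxzxx` → match
viii. `xxxzxzxz` → match
Total matched: 3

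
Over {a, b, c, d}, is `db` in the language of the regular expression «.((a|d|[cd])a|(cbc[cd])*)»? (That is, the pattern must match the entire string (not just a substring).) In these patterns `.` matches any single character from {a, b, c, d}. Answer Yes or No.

No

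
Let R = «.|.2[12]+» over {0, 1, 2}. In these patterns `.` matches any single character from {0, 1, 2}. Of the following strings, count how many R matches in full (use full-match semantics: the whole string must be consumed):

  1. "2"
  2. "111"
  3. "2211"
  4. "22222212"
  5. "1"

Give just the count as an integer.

4

1. "2" → match
2. "111" → no match
3. "2211" → match
4. "22222212" → match
5. "1" → match
Total matched: 4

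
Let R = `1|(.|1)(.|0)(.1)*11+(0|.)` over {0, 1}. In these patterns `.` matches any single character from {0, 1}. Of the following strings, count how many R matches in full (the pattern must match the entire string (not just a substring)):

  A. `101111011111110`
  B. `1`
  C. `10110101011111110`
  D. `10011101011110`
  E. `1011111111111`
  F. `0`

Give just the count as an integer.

A → match
B → match
C → match
D → match
E → match
F → no match
Total matched: 5

5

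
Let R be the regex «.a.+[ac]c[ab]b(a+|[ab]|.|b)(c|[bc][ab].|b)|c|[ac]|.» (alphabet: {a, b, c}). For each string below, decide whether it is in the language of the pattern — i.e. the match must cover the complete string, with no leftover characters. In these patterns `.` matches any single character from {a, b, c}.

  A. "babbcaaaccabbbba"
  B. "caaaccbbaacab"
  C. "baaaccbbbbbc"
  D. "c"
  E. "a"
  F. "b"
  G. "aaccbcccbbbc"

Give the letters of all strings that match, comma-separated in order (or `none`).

A → match
B → match
C → match
D → match
E → match
F → match
G → match

A, B, C, D, E, F, G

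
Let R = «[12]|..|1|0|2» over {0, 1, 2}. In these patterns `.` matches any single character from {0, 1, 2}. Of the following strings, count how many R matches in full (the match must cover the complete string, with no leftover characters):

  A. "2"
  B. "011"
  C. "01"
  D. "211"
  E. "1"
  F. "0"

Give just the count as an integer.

4

A → match
B → no match
C → match
D → no match
E → match
F → match
Total matched: 4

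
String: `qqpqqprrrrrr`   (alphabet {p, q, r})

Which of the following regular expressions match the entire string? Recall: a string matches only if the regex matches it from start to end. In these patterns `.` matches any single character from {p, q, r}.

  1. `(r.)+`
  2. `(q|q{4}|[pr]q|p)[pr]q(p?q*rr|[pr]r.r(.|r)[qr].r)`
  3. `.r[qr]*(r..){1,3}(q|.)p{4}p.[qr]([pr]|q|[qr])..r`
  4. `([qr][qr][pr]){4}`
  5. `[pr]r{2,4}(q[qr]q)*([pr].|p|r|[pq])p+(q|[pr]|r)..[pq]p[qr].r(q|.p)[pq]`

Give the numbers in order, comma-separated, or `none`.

4

1 → no match — must start with `r`
2 → no match
3 → no match
4 → match
5 → no match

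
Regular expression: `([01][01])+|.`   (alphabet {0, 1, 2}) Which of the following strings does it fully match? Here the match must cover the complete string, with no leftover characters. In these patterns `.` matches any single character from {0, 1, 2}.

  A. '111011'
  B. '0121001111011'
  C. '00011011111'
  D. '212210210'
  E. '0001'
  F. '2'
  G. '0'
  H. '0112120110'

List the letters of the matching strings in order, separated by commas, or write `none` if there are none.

A → match
B → no match
C → no match
D → no match
E → match
F → match
G → match
H → no match

A, E, F, G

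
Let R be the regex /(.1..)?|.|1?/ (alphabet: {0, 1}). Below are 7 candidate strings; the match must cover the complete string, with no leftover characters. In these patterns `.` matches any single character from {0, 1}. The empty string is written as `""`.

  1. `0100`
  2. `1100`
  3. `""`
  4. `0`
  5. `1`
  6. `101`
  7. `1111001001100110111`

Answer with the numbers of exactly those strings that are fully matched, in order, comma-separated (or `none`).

1, 2, 3, 4, 5

1 → match
2 → match
3 → match
4 → match
5 → match
6 → no match
7 → no match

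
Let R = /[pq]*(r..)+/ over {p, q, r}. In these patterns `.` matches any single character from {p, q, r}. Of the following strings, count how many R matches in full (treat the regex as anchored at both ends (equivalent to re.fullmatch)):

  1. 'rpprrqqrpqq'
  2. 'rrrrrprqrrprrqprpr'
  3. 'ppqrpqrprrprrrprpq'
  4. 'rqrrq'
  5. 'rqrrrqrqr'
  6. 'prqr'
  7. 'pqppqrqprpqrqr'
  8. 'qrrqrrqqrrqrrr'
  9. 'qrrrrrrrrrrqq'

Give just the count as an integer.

6

1. 'rpprrqqrpqq' → no match
2 → match
3 → match
4. 'rqrrq' → no match
5. 'rqrrrqrqr' → match
6. 'prqr' → match
7 → match
8 → no match
9 → match
Total matched: 6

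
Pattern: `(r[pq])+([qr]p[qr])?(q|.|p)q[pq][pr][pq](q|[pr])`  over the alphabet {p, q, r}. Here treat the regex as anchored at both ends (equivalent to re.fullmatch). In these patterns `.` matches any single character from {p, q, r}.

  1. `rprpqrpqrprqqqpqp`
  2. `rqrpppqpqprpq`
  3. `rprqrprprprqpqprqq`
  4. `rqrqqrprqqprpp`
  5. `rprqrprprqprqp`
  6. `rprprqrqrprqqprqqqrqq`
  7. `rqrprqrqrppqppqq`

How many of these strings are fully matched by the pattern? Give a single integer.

4

1 → no match
2 → no match
3 → match
4 → no match
5 → match
6 → match
7 → match
Total matched: 4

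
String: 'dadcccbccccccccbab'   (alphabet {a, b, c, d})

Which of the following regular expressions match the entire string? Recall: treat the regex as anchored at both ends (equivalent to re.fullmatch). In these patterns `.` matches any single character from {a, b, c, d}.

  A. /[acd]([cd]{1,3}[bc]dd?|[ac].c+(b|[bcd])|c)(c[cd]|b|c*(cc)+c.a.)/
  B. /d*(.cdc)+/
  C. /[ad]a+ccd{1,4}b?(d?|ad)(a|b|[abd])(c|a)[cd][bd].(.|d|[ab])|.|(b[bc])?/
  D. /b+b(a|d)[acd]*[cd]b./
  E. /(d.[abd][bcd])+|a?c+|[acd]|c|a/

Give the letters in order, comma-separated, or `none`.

A

A → match
B → no match — must end with 'cdc'
C → no match
D → no match — must start with 'b'
E → no match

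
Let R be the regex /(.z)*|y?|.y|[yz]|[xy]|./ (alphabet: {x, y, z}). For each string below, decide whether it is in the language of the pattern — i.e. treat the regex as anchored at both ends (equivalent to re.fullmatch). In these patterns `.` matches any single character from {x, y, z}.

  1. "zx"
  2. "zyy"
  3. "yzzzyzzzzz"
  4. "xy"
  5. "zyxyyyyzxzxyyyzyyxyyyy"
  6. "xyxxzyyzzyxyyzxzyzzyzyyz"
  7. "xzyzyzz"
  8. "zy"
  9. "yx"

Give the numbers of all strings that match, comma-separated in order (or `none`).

3, 4, 8

1 → no match
2 → no match
3 → match
4 → match
5 → no match
6 → no match
7 → no match
8 → match
9 → no match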